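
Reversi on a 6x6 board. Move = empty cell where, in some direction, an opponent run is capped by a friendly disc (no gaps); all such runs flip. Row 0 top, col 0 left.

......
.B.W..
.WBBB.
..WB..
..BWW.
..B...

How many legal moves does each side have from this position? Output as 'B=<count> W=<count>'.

-- B to move --
(0,2): flips 1 -> legal
(0,3): flips 1 -> legal
(0,4): flips 1 -> legal
(1,0): no bracket -> illegal
(1,2): no bracket -> illegal
(1,4): no bracket -> illegal
(2,0): flips 1 -> legal
(3,0): no bracket -> illegal
(3,1): flips 2 -> legal
(3,4): flips 1 -> legal
(3,5): no bracket -> illegal
(4,1): flips 1 -> legal
(4,5): flips 2 -> legal
(5,3): flips 1 -> legal
(5,4): no bracket -> illegal
(5,5): flips 1 -> legal
B mobility = 10
-- W to move --
(0,0): flips 3 -> legal
(0,1): flips 1 -> legal
(0,2): no bracket -> illegal
(1,0): no bracket -> illegal
(1,2): flips 1 -> legal
(1,4): flips 1 -> legal
(1,5): no bracket -> illegal
(2,0): no bracket -> illegal
(2,5): flips 3 -> legal
(3,1): flips 1 -> legal
(3,4): flips 1 -> legal
(3,5): flips 1 -> legal
(4,1): flips 1 -> legal
(5,1): no bracket -> illegal
(5,3): no bracket -> illegal
W mobility = 9

Answer: B=10 W=9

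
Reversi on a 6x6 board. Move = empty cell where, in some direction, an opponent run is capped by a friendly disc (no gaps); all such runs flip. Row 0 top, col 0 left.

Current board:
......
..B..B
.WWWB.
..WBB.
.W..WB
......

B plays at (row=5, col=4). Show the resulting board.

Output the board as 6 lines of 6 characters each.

Answer: ......
..B..B
.WWWB.
..WBB.
.W..BB
....B.

Derivation:
Place B at (5,4); scan 8 dirs for brackets.
Dir NW: first cell '.' (not opp) -> no flip
Dir N: opp run (4,4) capped by B -> flip
Dir NE: first cell 'B' (not opp) -> no flip
Dir W: first cell '.' (not opp) -> no flip
Dir E: first cell '.' (not opp) -> no flip
Dir SW: edge -> no flip
Dir S: edge -> no flip
Dir SE: edge -> no flip
All flips: (4,4)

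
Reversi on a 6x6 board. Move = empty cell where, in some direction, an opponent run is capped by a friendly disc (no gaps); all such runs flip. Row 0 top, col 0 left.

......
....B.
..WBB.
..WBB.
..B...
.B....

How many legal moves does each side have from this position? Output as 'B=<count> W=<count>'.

-- B to move --
(1,1): flips 1 -> legal
(1,2): flips 2 -> legal
(1,3): no bracket -> illegal
(2,1): flips 1 -> legal
(3,1): flips 1 -> legal
(4,1): flips 1 -> legal
(4,3): no bracket -> illegal
B mobility = 5
-- W to move --
(0,3): no bracket -> illegal
(0,4): no bracket -> illegal
(0,5): flips 2 -> legal
(1,2): no bracket -> illegal
(1,3): no bracket -> illegal
(1,5): no bracket -> illegal
(2,5): flips 2 -> legal
(3,1): no bracket -> illegal
(3,5): flips 2 -> legal
(4,0): no bracket -> illegal
(4,1): no bracket -> illegal
(4,3): no bracket -> illegal
(4,4): flips 1 -> legal
(4,5): no bracket -> illegal
(5,0): no bracket -> illegal
(5,2): flips 1 -> legal
(5,3): no bracket -> illegal
W mobility = 5

Answer: B=5 W=5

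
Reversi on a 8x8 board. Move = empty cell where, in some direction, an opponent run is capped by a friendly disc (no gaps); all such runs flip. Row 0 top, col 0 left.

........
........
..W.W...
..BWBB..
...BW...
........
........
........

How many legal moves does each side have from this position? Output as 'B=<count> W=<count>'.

Answer: B=7 W=6

Derivation:
-- B to move --
(1,1): no bracket -> illegal
(1,2): flips 1 -> legal
(1,3): flips 1 -> legal
(1,4): flips 1 -> legal
(1,5): no bracket -> illegal
(2,1): no bracket -> illegal
(2,3): flips 1 -> legal
(2,5): no bracket -> illegal
(3,1): no bracket -> illegal
(4,2): no bracket -> illegal
(4,5): flips 1 -> legal
(5,3): flips 1 -> legal
(5,4): flips 1 -> legal
(5,5): no bracket -> illegal
B mobility = 7
-- W to move --
(2,1): no bracket -> illegal
(2,3): no bracket -> illegal
(2,5): no bracket -> illegal
(2,6): flips 1 -> legal
(3,1): flips 1 -> legal
(3,6): flips 2 -> legal
(4,1): no bracket -> illegal
(4,2): flips 2 -> legal
(4,5): no bracket -> illegal
(4,6): flips 1 -> legal
(5,2): no bracket -> illegal
(5,3): flips 1 -> legal
(5,4): no bracket -> illegal
W mobility = 6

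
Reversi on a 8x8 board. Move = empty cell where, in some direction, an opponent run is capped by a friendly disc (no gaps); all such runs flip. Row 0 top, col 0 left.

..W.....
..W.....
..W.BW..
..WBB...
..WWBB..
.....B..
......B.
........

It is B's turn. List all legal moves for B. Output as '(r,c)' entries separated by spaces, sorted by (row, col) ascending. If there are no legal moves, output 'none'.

Answer: (1,1) (1,6) (2,6) (3,1) (4,1) (5,1) (5,2) (5,3)

Derivation:
(0,1): no bracket -> illegal
(0,3): no bracket -> illegal
(1,1): flips 1 -> legal
(1,3): no bracket -> illegal
(1,4): no bracket -> illegal
(1,5): no bracket -> illegal
(1,6): flips 1 -> legal
(2,1): no bracket -> illegal
(2,3): no bracket -> illegal
(2,6): flips 1 -> legal
(3,1): flips 1 -> legal
(3,5): no bracket -> illegal
(3,6): no bracket -> illegal
(4,1): flips 2 -> legal
(5,1): flips 1 -> legal
(5,2): flips 1 -> legal
(5,3): flips 1 -> legal
(5,4): no bracket -> illegal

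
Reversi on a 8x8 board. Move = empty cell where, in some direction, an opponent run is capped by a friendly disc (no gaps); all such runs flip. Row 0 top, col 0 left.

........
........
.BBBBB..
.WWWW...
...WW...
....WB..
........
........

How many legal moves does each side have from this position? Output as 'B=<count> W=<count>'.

-- B to move --
(2,0): no bracket -> illegal
(3,0): no bracket -> illegal
(3,5): no bracket -> illegal
(4,0): flips 1 -> legal
(4,1): flips 2 -> legal
(4,2): flips 2 -> legal
(4,5): flips 1 -> legal
(5,2): flips 2 -> legal
(5,3): flips 3 -> legal
(6,3): no bracket -> illegal
(6,4): flips 3 -> legal
(6,5): flips 3 -> legal
B mobility = 8
-- W to move --
(1,0): flips 1 -> legal
(1,1): flips 2 -> legal
(1,2): flips 2 -> legal
(1,3): flips 2 -> legal
(1,4): flips 2 -> legal
(1,5): flips 1 -> legal
(1,6): flips 1 -> legal
(2,0): no bracket -> illegal
(2,6): no bracket -> illegal
(3,0): no bracket -> illegal
(3,5): no bracket -> illegal
(3,6): no bracket -> illegal
(4,5): no bracket -> illegal
(4,6): no bracket -> illegal
(5,6): flips 1 -> legal
(6,4): no bracket -> illegal
(6,5): no bracket -> illegal
(6,6): flips 1 -> legal
W mobility = 9

Answer: B=8 W=9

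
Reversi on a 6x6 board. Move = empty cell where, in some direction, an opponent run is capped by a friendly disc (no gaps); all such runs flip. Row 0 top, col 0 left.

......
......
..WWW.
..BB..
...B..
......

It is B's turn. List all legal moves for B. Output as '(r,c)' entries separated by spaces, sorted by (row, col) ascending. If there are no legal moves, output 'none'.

Answer: (1,1) (1,2) (1,3) (1,4) (1,5)

Derivation:
(1,1): flips 1 -> legal
(1,2): flips 1 -> legal
(1,3): flips 1 -> legal
(1,4): flips 1 -> legal
(1,5): flips 1 -> legal
(2,1): no bracket -> illegal
(2,5): no bracket -> illegal
(3,1): no bracket -> illegal
(3,4): no bracket -> illegal
(3,5): no bracket -> illegal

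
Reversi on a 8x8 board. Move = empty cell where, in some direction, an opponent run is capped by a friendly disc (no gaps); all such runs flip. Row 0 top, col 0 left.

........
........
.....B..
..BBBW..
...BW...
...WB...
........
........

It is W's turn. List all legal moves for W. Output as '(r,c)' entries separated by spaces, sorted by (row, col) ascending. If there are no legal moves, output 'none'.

(1,4): no bracket -> illegal
(1,5): flips 1 -> legal
(1,6): no bracket -> illegal
(2,1): no bracket -> illegal
(2,2): flips 1 -> legal
(2,3): flips 2 -> legal
(2,4): flips 1 -> legal
(2,6): no bracket -> illegal
(3,1): flips 3 -> legal
(3,6): no bracket -> illegal
(4,1): no bracket -> illegal
(4,2): flips 1 -> legal
(4,5): no bracket -> illegal
(5,2): no bracket -> illegal
(5,5): flips 1 -> legal
(6,3): no bracket -> illegal
(6,4): flips 1 -> legal
(6,5): no bracket -> illegal

Answer: (1,5) (2,2) (2,3) (2,4) (3,1) (4,2) (5,5) (6,4)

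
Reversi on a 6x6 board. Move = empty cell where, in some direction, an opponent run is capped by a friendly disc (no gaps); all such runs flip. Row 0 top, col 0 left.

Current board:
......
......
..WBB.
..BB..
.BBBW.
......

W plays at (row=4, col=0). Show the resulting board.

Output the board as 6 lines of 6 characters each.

Answer: ......
......
..WBB.
..BB..
WWWWW.
......

Derivation:
Place W at (4,0); scan 8 dirs for brackets.
Dir NW: edge -> no flip
Dir N: first cell '.' (not opp) -> no flip
Dir NE: first cell '.' (not opp) -> no flip
Dir W: edge -> no flip
Dir E: opp run (4,1) (4,2) (4,3) capped by W -> flip
Dir SW: edge -> no flip
Dir S: first cell '.' (not opp) -> no flip
Dir SE: first cell '.' (not opp) -> no flip
All flips: (4,1) (4,2) (4,3)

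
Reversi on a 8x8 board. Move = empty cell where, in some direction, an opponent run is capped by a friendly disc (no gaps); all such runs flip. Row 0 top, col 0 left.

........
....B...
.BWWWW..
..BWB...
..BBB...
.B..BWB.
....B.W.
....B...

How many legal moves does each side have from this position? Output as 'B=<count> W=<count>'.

-- B to move --
(1,1): flips 2 -> legal
(1,2): flips 2 -> legal
(1,3): flips 2 -> legal
(1,5): flips 2 -> legal
(1,6): flips 1 -> legal
(2,6): flips 4 -> legal
(3,1): no bracket -> illegal
(3,5): no bracket -> illegal
(3,6): flips 1 -> legal
(4,5): no bracket -> illegal
(4,6): flips 1 -> legal
(5,7): no bracket -> illegal
(6,5): no bracket -> illegal
(6,7): no bracket -> illegal
(7,5): no bracket -> illegal
(7,6): flips 1 -> legal
(7,7): flips 2 -> legal
B mobility = 10
-- W to move --
(0,3): flips 1 -> legal
(0,4): flips 1 -> legal
(0,5): flips 1 -> legal
(1,0): no bracket -> illegal
(1,1): no bracket -> illegal
(1,2): no bracket -> illegal
(1,3): no bracket -> illegal
(1,5): no bracket -> illegal
(2,0): flips 1 -> legal
(3,0): no bracket -> illegal
(3,1): flips 1 -> legal
(3,5): flips 1 -> legal
(4,0): no bracket -> illegal
(4,1): flips 1 -> legal
(4,5): flips 1 -> legal
(4,6): flips 1 -> legal
(4,7): no bracket -> illegal
(5,0): no bracket -> illegal
(5,2): flips 4 -> legal
(5,3): flips 2 -> legal
(5,7): flips 1 -> legal
(6,0): flips 2 -> legal
(6,1): no bracket -> illegal
(6,2): no bracket -> illegal
(6,3): no bracket -> illegal
(6,5): no bracket -> illegal
(6,7): no bracket -> illegal
(7,3): flips 1 -> legal
(7,5): no bracket -> illegal
W mobility = 14

Answer: B=10 W=14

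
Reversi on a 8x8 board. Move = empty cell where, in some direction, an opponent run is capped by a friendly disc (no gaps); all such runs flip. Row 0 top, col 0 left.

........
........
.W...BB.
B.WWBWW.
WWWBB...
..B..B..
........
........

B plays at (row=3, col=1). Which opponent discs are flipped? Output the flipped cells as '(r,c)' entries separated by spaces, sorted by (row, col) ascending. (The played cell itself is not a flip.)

Answer: (3,2) (3,3)

Derivation:
Dir NW: first cell '.' (not opp) -> no flip
Dir N: opp run (2,1), next='.' -> no flip
Dir NE: first cell '.' (not opp) -> no flip
Dir W: first cell 'B' (not opp) -> no flip
Dir E: opp run (3,2) (3,3) capped by B -> flip
Dir SW: opp run (4,0), next=edge -> no flip
Dir S: opp run (4,1), next='.' -> no flip
Dir SE: opp run (4,2), next='.' -> no flip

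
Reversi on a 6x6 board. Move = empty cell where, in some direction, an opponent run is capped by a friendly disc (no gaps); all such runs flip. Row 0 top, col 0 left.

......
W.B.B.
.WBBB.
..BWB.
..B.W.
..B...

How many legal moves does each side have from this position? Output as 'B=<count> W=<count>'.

-- B to move --
(0,0): no bracket -> illegal
(0,1): no bracket -> illegal
(1,1): no bracket -> illegal
(2,0): flips 1 -> legal
(3,0): flips 1 -> legal
(3,1): no bracket -> illegal
(3,5): no bracket -> illegal
(4,3): flips 1 -> legal
(4,5): no bracket -> illegal
(5,3): no bracket -> illegal
(5,4): flips 1 -> legal
(5,5): flips 2 -> legal
B mobility = 5
-- W to move --
(0,1): no bracket -> illegal
(0,2): no bracket -> illegal
(0,3): flips 1 -> legal
(0,4): flips 3 -> legal
(0,5): no bracket -> illegal
(1,1): flips 1 -> legal
(1,3): flips 1 -> legal
(1,5): flips 1 -> legal
(2,5): flips 3 -> legal
(3,1): flips 1 -> legal
(3,5): flips 1 -> legal
(4,1): no bracket -> illegal
(4,3): flips 1 -> legal
(4,5): no bracket -> illegal
(5,1): flips 1 -> legal
(5,3): no bracket -> illegal
W mobility = 10

Answer: B=5 W=10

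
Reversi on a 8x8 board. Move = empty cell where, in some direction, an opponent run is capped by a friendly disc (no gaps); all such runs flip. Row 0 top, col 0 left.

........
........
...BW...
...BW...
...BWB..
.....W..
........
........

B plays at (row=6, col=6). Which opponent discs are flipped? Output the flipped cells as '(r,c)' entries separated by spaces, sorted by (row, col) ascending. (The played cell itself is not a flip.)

Answer: (4,4) (5,5)

Derivation:
Dir NW: opp run (5,5) (4,4) capped by B -> flip
Dir N: first cell '.' (not opp) -> no flip
Dir NE: first cell '.' (not opp) -> no flip
Dir W: first cell '.' (not opp) -> no flip
Dir E: first cell '.' (not opp) -> no flip
Dir SW: first cell '.' (not opp) -> no flip
Dir S: first cell '.' (not opp) -> no flip
Dir SE: first cell '.' (not opp) -> no flip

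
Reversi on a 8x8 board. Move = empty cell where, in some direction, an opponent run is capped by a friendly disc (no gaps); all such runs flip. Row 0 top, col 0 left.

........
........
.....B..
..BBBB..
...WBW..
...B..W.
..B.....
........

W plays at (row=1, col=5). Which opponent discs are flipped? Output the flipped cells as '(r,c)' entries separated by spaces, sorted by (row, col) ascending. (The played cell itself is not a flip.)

Answer: (2,5) (3,5)

Derivation:
Dir NW: first cell '.' (not opp) -> no flip
Dir N: first cell '.' (not opp) -> no flip
Dir NE: first cell '.' (not opp) -> no flip
Dir W: first cell '.' (not opp) -> no flip
Dir E: first cell '.' (not opp) -> no flip
Dir SW: first cell '.' (not opp) -> no flip
Dir S: opp run (2,5) (3,5) capped by W -> flip
Dir SE: first cell '.' (not opp) -> no flip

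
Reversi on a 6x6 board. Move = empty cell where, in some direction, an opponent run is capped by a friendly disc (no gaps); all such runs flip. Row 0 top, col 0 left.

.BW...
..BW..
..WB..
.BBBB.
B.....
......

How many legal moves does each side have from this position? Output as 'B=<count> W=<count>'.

Answer: B=5 W=6

Derivation:
-- B to move --
(0,3): flips 2 -> legal
(0,4): flips 2 -> legal
(1,1): flips 1 -> legal
(1,4): flips 1 -> legal
(2,1): flips 1 -> legal
(2,4): no bracket -> illegal
B mobility = 5
-- W to move --
(0,0): flips 1 -> legal
(0,3): no bracket -> illegal
(1,0): no bracket -> illegal
(1,1): flips 1 -> legal
(1,4): no bracket -> illegal
(2,0): no bracket -> illegal
(2,1): no bracket -> illegal
(2,4): flips 1 -> legal
(2,5): no bracket -> illegal
(3,0): no bracket -> illegal
(3,5): no bracket -> illegal
(4,1): no bracket -> illegal
(4,2): flips 1 -> legal
(4,3): flips 2 -> legal
(4,4): flips 1 -> legal
(4,5): no bracket -> illegal
(5,0): no bracket -> illegal
(5,1): no bracket -> illegal
W mobility = 6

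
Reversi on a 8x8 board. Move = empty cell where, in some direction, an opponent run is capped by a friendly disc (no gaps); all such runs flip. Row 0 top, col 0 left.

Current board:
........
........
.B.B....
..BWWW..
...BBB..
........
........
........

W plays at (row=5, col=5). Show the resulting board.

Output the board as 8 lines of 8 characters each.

Place W at (5,5); scan 8 dirs for brackets.
Dir NW: opp run (4,4) capped by W -> flip
Dir N: opp run (4,5) capped by W -> flip
Dir NE: first cell '.' (not opp) -> no flip
Dir W: first cell '.' (not opp) -> no flip
Dir E: first cell '.' (not opp) -> no flip
Dir SW: first cell '.' (not opp) -> no flip
Dir S: first cell '.' (not opp) -> no flip
Dir SE: first cell '.' (not opp) -> no flip
All flips: (4,4) (4,5)

Answer: ........
........
.B.B....
..BWWW..
...BWW..
.....W..
........
........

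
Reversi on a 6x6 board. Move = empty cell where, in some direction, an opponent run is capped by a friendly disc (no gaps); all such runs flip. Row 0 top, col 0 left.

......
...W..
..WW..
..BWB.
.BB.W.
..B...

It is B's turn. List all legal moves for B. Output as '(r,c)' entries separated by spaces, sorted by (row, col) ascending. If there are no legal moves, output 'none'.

Answer: (1,2) (1,4) (2,4) (5,4)

Derivation:
(0,2): no bracket -> illegal
(0,3): no bracket -> illegal
(0,4): no bracket -> illegal
(1,1): no bracket -> illegal
(1,2): flips 2 -> legal
(1,4): flips 1 -> legal
(2,1): no bracket -> illegal
(2,4): flips 1 -> legal
(3,1): no bracket -> illegal
(3,5): no bracket -> illegal
(4,3): no bracket -> illegal
(4,5): no bracket -> illegal
(5,3): no bracket -> illegal
(5,4): flips 1 -> legal
(5,5): no bracket -> illegal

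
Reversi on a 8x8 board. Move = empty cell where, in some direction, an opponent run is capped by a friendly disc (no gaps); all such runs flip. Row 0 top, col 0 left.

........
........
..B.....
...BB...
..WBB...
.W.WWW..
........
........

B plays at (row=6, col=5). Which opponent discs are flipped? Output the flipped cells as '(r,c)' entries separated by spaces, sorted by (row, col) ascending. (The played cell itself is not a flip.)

Dir NW: opp run (5,4) capped by B -> flip
Dir N: opp run (5,5), next='.' -> no flip
Dir NE: first cell '.' (not opp) -> no flip
Dir W: first cell '.' (not opp) -> no flip
Dir E: first cell '.' (not opp) -> no flip
Dir SW: first cell '.' (not opp) -> no flip
Dir S: first cell '.' (not opp) -> no flip
Dir SE: first cell '.' (not opp) -> no flip

Answer: (5,4)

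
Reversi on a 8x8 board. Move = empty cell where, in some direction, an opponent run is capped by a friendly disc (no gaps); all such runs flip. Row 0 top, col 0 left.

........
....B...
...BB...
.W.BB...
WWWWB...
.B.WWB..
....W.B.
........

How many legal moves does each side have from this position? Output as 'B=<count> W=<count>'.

-- B to move --
(2,0): no bracket -> illegal
(2,1): flips 2 -> legal
(2,2): no bracket -> illegal
(3,0): no bracket -> illegal
(3,2): no bracket -> illegal
(4,5): no bracket -> illegal
(5,0): no bracket -> illegal
(5,2): flips 3 -> legal
(6,2): flips 1 -> legal
(6,3): flips 2 -> legal
(6,5): no bracket -> illegal
(7,3): flips 1 -> legal
(7,4): flips 2 -> legal
(7,5): no bracket -> illegal
B mobility = 6
-- W to move --
(0,3): no bracket -> illegal
(0,4): flips 4 -> legal
(0,5): no bracket -> illegal
(1,2): no bracket -> illegal
(1,3): flips 2 -> legal
(1,5): flips 2 -> legal
(2,2): no bracket -> illegal
(2,5): flips 1 -> legal
(3,2): no bracket -> illegal
(3,5): flips 1 -> legal
(4,5): flips 1 -> legal
(4,6): flips 1 -> legal
(5,0): no bracket -> illegal
(5,2): no bracket -> illegal
(5,6): flips 1 -> legal
(5,7): no bracket -> illegal
(6,0): flips 1 -> legal
(6,1): flips 1 -> legal
(6,2): flips 1 -> legal
(6,5): no bracket -> illegal
(6,7): no bracket -> illegal
(7,5): no bracket -> illegal
(7,6): no bracket -> illegal
(7,7): no bracket -> illegal
W mobility = 11

Answer: B=6 W=11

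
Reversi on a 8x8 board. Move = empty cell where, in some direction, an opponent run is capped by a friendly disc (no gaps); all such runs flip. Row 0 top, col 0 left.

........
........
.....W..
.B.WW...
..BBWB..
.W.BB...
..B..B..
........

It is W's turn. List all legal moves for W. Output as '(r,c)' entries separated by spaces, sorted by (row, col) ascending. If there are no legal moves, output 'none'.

Answer: (4,1) (4,6) (5,2) (5,6) (6,3) (6,4) (7,1) (7,3)

Derivation:
(2,0): no bracket -> illegal
(2,1): no bracket -> illegal
(2,2): no bracket -> illegal
(3,0): no bracket -> illegal
(3,2): no bracket -> illegal
(3,5): no bracket -> illegal
(3,6): no bracket -> illegal
(4,0): no bracket -> illegal
(4,1): flips 2 -> legal
(4,6): flips 1 -> legal
(5,2): flips 1 -> legal
(5,5): no bracket -> illegal
(5,6): flips 1 -> legal
(6,1): no bracket -> illegal
(6,3): flips 2 -> legal
(6,4): flips 1 -> legal
(6,6): no bracket -> illegal
(7,1): flips 2 -> legal
(7,2): no bracket -> illegal
(7,3): flips 1 -> legal
(7,4): no bracket -> illegal
(7,5): no bracket -> illegal
(7,6): no bracket -> illegal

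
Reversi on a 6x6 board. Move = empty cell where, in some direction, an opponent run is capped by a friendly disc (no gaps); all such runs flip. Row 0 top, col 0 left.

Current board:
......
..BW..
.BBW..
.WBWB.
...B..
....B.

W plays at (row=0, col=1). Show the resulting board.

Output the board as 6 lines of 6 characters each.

Answer: .W....
..WW..
.BBW..
.WBWB.
...B..
....B.

Derivation:
Place W at (0,1); scan 8 dirs for brackets.
Dir NW: edge -> no flip
Dir N: edge -> no flip
Dir NE: edge -> no flip
Dir W: first cell '.' (not opp) -> no flip
Dir E: first cell '.' (not opp) -> no flip
Dir SW: first cell '.' (not opp) -> no flip
Dir S: first cell '.' (not opp) -> no flip
Dir SE: opp run (1,2) capped by W -> flip
All flips: (1,2)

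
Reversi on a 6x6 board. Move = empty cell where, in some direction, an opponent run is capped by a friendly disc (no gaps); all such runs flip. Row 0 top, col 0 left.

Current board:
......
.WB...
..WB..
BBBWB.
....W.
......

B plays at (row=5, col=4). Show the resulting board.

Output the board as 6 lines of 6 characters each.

Answer: ......
.WB...
..WB..
BBBWB.
....B.
....B.

Derivation:
Place B at (5,4); scan 8 dirs for brackets.
Dir NW: first cell '.' (not opp) -> no flip
Dir N: opp run (4,4) capped by B -> flip
Dir NE: first cell '.' (not opp) -> no flip
Dir W: first cell '.' (not opp) -> no flip
Dir E: first cell '.' (not opp) -> no flip
Dir SW: edge -> no flip
Dir S: edge -> no flip
Dir SE: edge -> no flip
All flips: (4,4)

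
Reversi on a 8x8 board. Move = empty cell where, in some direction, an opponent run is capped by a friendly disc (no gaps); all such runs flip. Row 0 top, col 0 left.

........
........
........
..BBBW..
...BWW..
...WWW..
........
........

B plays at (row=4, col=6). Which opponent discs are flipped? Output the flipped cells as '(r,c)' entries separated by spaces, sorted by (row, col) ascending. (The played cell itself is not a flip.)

Answer: (4,4) (4,5)

Derivation:
Dir NW: opp run (3,5), next='.' -> no flip
Dir N: first cell '.' (not opp) -> no flip
Dir NE: first cell '.' (not opp) -> no flip
Dir W: opp run (4,5) (4,4) capped by B -> flip
Dir E: first cell '.' (not opp) -> no flip
Dir SW: opp run (5,5), next='.' -> no flip
Dir S: first cell '.' (not opp) -> no flip
Dir SE: first cell '.' (not opp) -> no flip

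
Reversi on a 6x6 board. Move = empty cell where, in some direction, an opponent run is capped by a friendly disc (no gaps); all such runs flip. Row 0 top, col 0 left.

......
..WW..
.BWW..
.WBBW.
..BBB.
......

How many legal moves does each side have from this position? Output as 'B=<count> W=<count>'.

-- B to move --
(0,1): no bracket -> illegal
(0,2): flips 2 -> legal
(0,3): flips 3 -> legal
(0,4): no bracket -> illegal
(1,1): flips 1 -> legal
(1,4): flips 1 -> legal
(2,0): flips 1 -> legal
(2,4): flips 3 -> legal
(2,5): flips 1 -> legal
(3,0): flips 1 -> legal
(3,5): flips 1 -> legal
(4,0): no bracket -> illegal
(4,1): flips 1 -> legal
(4,5): no bracket -> illegal
B mobility = 10
-- W to move --
(1,0): no bracket -> illegal
(1,1): flips 1 -> legal
(2,0): flips 1 -> legal
(2,4): no bracket -> illegal
(3,0): flips 1 -> legal
(3,5): no bracket -> illegal
(4,1): flips 1 -> legal
(4,5): no bracket -> illegal
(5,1): no bracket -> illegal
(5,2): flips 3 -> legal
(5,3): flips 3 -> legal
(5,4): flips 1 -> legal
(5,5): flips 2 -> legal
W mobility = 8

Answer: B=10 W=8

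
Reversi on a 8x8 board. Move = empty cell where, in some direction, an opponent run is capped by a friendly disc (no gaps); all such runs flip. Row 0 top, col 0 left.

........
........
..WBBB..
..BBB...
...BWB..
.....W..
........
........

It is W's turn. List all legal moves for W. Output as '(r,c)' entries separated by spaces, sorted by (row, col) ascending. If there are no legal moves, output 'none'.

(1,2): no bracket -> illegal
(1,3): no bracket -> illegal
(1,4): flips 2 -> legal
(1,5): no bracket -> illegal
(1,6): no bracket -> illegal
(2,1): no bracket -> illegal
(2,6): flips 3 -> legal
(3,1): no bracket -> illegal
(3,5): flips 1 -> legal
(3,6): no bracket -> illegal
(4,1): no bracket -> illegal
(4,2): flips 2 -> legal
(4,6): flips 1 -> legal
(5,2): no bracket -> illegal
(5,3): no bracket -> illegal
(5,4): no bracket -> illegal
(5,6): no bracket -> illegal

Answer: (1,4) (2,6) (3,5) (4,2) (4,6)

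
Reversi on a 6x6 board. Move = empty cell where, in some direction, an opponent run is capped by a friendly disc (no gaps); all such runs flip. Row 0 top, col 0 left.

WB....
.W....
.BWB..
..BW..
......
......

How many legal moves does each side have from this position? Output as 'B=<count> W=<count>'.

Answer: B=3 W=6

Derivation:
-- B to move --
(0,2): no bracket -> illegal
(1,0): no bracket -> illegal
(1,2): flips 1 -> legal
(1,3): no bracket -> illegal
(2,0): no bracket -> illegal
(2,4): no bracket -> illegal
(3,1): no bracket -> illegal
(3,4): flips 1 -> legal
(4,2): no bracket -> illegal
(4,3): flips 1 -> legal
(4,4): no bracket -> illegal
B mobility = 3
-- W to move --
(0,2): flips 1 -> legal
(1,0): no bracket -> illegal
(1,2): no bracket -> illegal
(1,3): flips 1 -> legal
(1,4): no bracket -> illegal
(2,0): flips 1 -> legal
(2,4): flips 1 -> legal
(3,0): no bracket -> illegal
(3,1): flips 2 -> legal
(3,4): no bracket -> illegal
(4,1): no bracket -> illegal
(4,2): flips 1 -> legal
(4,3): no bracket -> illegal
W mobility = 6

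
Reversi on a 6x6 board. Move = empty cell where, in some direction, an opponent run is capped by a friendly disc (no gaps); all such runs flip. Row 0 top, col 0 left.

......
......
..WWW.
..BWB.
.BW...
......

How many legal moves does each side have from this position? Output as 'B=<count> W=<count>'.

-- B to move --
(1,1): no bracket -> illegal
(1,2): flips 2 -> legal
(1,3): no bracket -> illegal
(1,4): flips 2 -> legal
(1,5): no bracket -> illegal
(2,1): no bracket -> illegal
(2,5): no bracket -> illegal
(3,1): no bracket -> illegal
(3,5): no bracket -> illegal
(4,3): flips 1 -> legal
(4,4): no bracket -> illegal
(5,1): no bracket -> illegal
(5,2): flips 1 -> legal
(5,3): no bracket -> illegal
B mobility = 4
-- W to move --
(2,1): no bracket -> illegal
(2,5): no bracket -> illegal
(3,0): no bracket -> illegal
(3,1): flips 1 -> legal
(3,5): flips 1 -> legal
(4,0): flips 1 -> legal
(4,3): no bracket -> illegal
(4,4): flips 1 -> legal
(4,5): flips 1 -> legal
(5,0): flips 2 -> legal
(5,1): no bracket -> illegal
(5,2): no bracket -> illegal
W mobility = 6

Answer: B=4 W=6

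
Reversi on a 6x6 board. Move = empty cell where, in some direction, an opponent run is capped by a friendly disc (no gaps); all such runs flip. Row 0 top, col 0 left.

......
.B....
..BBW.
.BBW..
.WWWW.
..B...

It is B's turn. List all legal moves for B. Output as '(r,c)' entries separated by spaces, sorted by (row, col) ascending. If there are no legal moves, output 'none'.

Answer: (2,5) (3,0) (3,4) (5,0) (5,1) (5,3) (5,4) (5,5)

Derivation:
(1,3): no bracket -> illegal
(1,4): no bracket -> illegal
(1,5): no bracket -> illegal
(2,5): flips 1 -> legal
(3,0): flips 1 -> legal
(3,4): flips 2 -> legal
(3,5): no bracket -> illegal
(4,0): no bracket -> illegal
(4,5): no bracket -> illegal
(5,0): flips 1 -> legal
(5,1): flips 1 -> legal
(5,3): flips 3 -> legal
(5,4): flips 1 -> legal
(5,5): flips 2 -> legal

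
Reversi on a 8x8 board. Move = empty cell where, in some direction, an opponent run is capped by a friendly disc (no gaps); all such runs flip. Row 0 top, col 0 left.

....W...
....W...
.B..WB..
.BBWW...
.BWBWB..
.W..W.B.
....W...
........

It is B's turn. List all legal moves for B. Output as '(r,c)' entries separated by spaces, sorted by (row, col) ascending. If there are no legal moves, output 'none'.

Answer: (0,3) (2,3) (3,5) (5,2) (5,3) (6,1) (6,3) (6,5)

Derivation:
(0,3): flips 1 -> legal
(0,5): no bracket -> illegal
(1,3): no bracket -> illegal
(1,5): no bracket -> illegal
(2,2): no bracket -> illegal
(2,3): flips 3 -> legal
(3,5): flips 2 -> legal
(4,0): no bracket -> illegal
(5,0): no bracket -> illegal
(5,2): flips 1 -> legal
(5,3): flips 1 -> legal
(5,5): no bracket -> illegal
(6,0): no bracket -> illegal
(6,1): flips 1 -> legal
(6,2): no bracket -> illegal
(6,3): flips 1 -> legal
(6,5): flips 1 -> legal
(7,3): no bracket -> illegal
(7,4): no bracket -> illegal
(7,5): no bracket -> illegal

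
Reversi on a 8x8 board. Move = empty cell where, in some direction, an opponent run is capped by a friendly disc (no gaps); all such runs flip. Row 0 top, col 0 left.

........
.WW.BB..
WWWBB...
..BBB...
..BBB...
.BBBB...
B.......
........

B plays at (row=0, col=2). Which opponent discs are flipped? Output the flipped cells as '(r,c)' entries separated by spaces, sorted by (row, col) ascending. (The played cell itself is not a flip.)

Dir NW: edge -> no flip
Dir N: edge -> no flip
Dir NE: edge -> no flip
Dir W: first cell '.' (not opp) -> no flip
Dir E: first cell '.' (not opp) -> no flip
Dir SW: opp run (1,1) (2,0), next=edge -> no flip
Dir S: opp run (1,2) (2,2) capped by B -> flip
Dir SE: first cell '.' (not opp) -> no flip

Answer: (1,2) (2,2)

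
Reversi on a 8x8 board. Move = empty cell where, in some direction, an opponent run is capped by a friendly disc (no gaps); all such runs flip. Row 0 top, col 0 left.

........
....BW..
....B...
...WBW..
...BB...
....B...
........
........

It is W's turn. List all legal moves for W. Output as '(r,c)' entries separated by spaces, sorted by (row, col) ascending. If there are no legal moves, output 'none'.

(0,3): no bracket -> illegal
(0,4): no bracket -> illegal
(0,5): no bracket -> illegal
(1,3): flips 2 -> legal
(2,3): no bracket -> illegal
(2,5): no bracket -> illegal
(3,2): no bracket -> illegal
(4,2): no bracket -> illegal
(4,5): no bracket -> illegal
(5,2): no bracket -> illegal
(5,3): flips 2 -> legal
(5,5): flips 1 -> legal
(6,3): no bracket -> illegal
(6,4): no bracket -> illegal
(6,5): no bracket -> illegal

Answer: (1,3) (5,3) (5,5)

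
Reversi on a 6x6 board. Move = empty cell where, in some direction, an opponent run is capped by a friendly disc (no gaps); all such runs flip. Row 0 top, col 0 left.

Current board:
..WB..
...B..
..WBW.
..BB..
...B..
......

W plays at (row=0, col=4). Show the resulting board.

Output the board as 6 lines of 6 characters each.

Place W at (0,4); scan 8 dirs for brackets.
Dir NW: edge -> no flip
Dir N: edge -> no flip
Dir NE: edge -> no flip
Dir W: opp run (0,3) capped by W -> flip
Dir E: first cell '.' (not opp) -> no flip
Dir SW: opp run (1,3) capped by W -> flip
Dir S: first cell '.' (not opp) -> no flip
Dir SE: first cell '.' (not opp) -> no flip
All flips: (0,3) (1,3)

Answer: ..WWW.
...W..
..WBW.
..BB..
...B..
......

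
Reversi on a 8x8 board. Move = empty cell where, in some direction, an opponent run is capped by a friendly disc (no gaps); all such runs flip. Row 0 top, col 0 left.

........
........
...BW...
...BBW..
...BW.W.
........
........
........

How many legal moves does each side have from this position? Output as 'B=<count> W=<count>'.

Answer: B=7 W=3

Derivation:
-- B to move --
(1,3): no bracket -> illegal
(1,4): flips 1 -> legal
(1,5): flips 1 -> legal
(2,5): flips 1 -> legal
(2,6): no bracket -> illegal
(3,6): flips 1 -> legal
(3,7): no bracket -> illegal
(4,5): flips 1 -> legal
(4,7): no bracket -> illegal
(5,3): no bracket -> illegal
(5,4): flips 1 -> legal
(5,5): flips 1 -> legal
(5,6): no bracket -> illegal
(5,7): no bracket -> illegal
B mobility = 7
-- W to move --
(1,2): no bracket -> illegal
(1,3): no bracket -> illegal
(1,4): no bracket -> illegal
(2,2): flips 2 -> legal
(2,5): no bracket -> illegal
(3,2): flips 2 -> legal
(4,2): flips 2 -> legal
(4,5): no bracket -> illegal
(5,2): no bracket -> illegal
(5,3): no bracket -> illegal
(5,4): no bracket -> illegal
W mobility = 3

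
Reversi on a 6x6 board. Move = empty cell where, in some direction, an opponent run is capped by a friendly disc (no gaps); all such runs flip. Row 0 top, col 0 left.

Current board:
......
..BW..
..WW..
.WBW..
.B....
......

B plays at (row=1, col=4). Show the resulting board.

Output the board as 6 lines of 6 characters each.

Answer: ......
..BBB.
..WB..
.WBW..
.B....
......

Derivation:
Place B at (1,4); scan 8 dirs for brackets.
Dir NW: first cell '.' (not opp) -> no flip
Dir N: first cell '.' (not opp) -> no flip
Dir NE: first cell '.' (not opp) -> no flip
Dir W: opp run (1,3) capped by B -> flip
Dir E: first cell '.' (not opp) -> no flip
Dir SW: opp run (2,3) capped by B -> flip
Dir S: first cell '.' (not opp) -> no flip
Dir SE: first cell '.' (not opp) -> no flip
All flips: (1,3) (2,3)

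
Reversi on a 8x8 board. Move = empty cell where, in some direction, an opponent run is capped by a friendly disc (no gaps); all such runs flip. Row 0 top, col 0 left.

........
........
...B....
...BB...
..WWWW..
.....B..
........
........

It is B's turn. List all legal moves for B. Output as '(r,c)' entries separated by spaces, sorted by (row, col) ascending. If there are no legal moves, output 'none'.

(3,1): no bracket -> illegal
(3,2): no bracket -> illegal
(3,5): flips 1 -> legal
(3,6): no bracket -> illegal
(4,1): no bracket -> illegal
(4,6): no bracket -> illegal
(5,1): flips 1 -> legal
(5,2): flips 1 -> legal
(5,3): flips 1 -> legal
(5,4): flips 1 -> legal
(5,6): flips 1 -> legal

Answer: (3,5) (5,1) (5,2) (5,3) (5,4) (5,6)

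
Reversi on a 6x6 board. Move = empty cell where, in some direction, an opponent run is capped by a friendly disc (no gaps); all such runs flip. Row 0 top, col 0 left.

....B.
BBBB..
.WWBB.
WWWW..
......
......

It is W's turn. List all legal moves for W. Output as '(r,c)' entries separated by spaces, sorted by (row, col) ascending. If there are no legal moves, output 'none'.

(0,0): flips 1 -> legal
(0,1): flips 1 -> legal
(0,2): flips 1 -> legal
(0,3): flips 3 -> legal
(0,5): no bracket -> illegal
(1,4): flips 1 -> legal
(1,5): flips 1 -> legal
(2,0): no bracket -> illegal
(2,5): flips 2 -> legal
(3,4): no bracket -> illegal
(3,5): no bracket -> illegal

Answer: (0,0) (0,1) (0,2) (0,3) (1,4) (1,5) (2,5)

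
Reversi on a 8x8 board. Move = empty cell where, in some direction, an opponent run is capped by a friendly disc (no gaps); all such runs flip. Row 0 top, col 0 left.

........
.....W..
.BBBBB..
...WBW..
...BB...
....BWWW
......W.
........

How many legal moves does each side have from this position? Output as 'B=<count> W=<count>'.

-- B to move --
(0,4): no bracket -> illegal
(0,5): flips 1 -> legal
(0,6): flips 1 -> legal
(1,4): no bracket -> illegal
(1,6): no bracket -> illegal
(2,6): flips 1 -> legal
(3,2): flips 1 -> legal
(3,6): flips 1 -> legal
(4,2): flips 1 -> legal
(4,5): flips 1 -> legal
(4,6): flips 1 -> legal
(4,7): no bracket -> illegal
(6,4): no bracket -> illegal
(6,5): no bracket -> illegal
(6,7): no bracket -> illegal
(7,5): no bracket -> illegal
(7,6): no bracket -> illegal
(7,7): flips 2 -> legal
B mobility = 9
-- W to move --
(1,0): no bracket -> illegal
(1,1): flips 1 -> legal
(1,2): no bracket -> illegal
(1,3): flips 2 -> legal
(1,4): no bracket -> illegal
(1,6): no bracket -> illegal
(2,0): no bracket -> illegal
(2,6): no bracket -> illegal
(3,0): no bracket -> illegal
(3,1): no bracket -> illegal
(3,2): no bracket -> illegal
(3,6): no bracket -> illegal
(4,2): no bracket -> illegal
(4,5): no bracket -> illegal
(5,2): no bracket -> illegal
(5,3): flips 3 -> legal
(6,3): no bracket -> illegal
(6,4): no bracket -> illegal
(6,5): no bracket -> illegal
W mobility = 3

Answer: B=9 W=3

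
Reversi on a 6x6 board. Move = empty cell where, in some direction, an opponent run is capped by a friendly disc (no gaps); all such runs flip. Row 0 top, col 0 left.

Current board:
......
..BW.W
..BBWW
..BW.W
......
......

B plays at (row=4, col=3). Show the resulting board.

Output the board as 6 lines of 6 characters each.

Answer: ......
..BW.W
..BBWW
..BB.W
...B..
......

Derivation:
Place B at (4,3); scan 8 dirs for brackets.
Dir NW: first cell 'B' (not opp) -> no flip
Dir N: opp run (3,3) capped by B -> flip
Dir NE: first cell '.' (not opp) -> no flip
Dir W: first cell '.' (not opp) -> no flip
Dir E: first cell '.' (not opp) -> no flip
Dir SW: first cell '.' (not opp) -> no flip
Dir S: first cell '.' (not opp) -> no flip
Dir SE: first cell '.' (not opp) -> no flip
All flips: (3,3)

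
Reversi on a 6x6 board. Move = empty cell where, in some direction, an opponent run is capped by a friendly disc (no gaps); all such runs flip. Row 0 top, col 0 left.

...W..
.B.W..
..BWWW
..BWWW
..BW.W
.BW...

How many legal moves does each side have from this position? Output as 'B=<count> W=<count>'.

Answer: B=6 W=6

Derivation:
-- B to move --
(0,2): no bracket -> illegal
(0,4): flips 1 -> legal
(1,2): no bracket -> illegal
(1,4): flips 1 -> legal
(1,5): flips 2 -> legal
(4,1): no bracket -> illegal
(4,4): flips 2 -> legal
(5,3): flips 1 -> legal
(5,4): flips 1 -> legal
(5,5): no bracket -> illegal
B mobility = 6
-- W to move --
(0,0): flips 2 -> legal
(0,1): no bracket -> illegal
(0,2): no bracket -> illegal
(1,0): no bracket -> illegal
(1,2): flips 3 -> legal
(2,0): no bracket -> illegal
(2,1): flips 2 -> legal
(3,1): flips 2 -> legal
(4,0): no bracket -> illegal
(4,1): flips 2 -> legal
(5,0): flips 1 -> legal
(5,3): no bracket -> illegal
W mobility = 6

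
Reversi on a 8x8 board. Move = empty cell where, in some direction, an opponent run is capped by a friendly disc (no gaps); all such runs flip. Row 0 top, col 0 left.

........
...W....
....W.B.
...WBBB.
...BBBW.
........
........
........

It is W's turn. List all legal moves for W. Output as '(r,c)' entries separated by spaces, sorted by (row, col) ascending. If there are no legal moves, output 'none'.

Answer: (1,6) (3,7) (4,2) (5,3) (5,4) (5,5)

Derivation:
(1,5): no bracket -> illegal
(1,6): flips 2 -> legal
(1,7): no bracket -> illegal
(2,3): no bracket -> illegal
(2,5): no bracket -> illegal
(2,7): no bracket -> illegal
(3,2): no bracket -> illegal
(3,7): flips 3 -> legal
(4,2): flips 3 -> legal
(4,7): no bracket -> illegal
(5,2): no bracket -> illegal
(5,3): flips 1 -> legal
(5,4): flips 2 -> legal
(5,5): flips 1 -> legal
(5,6): no bracket -> illegal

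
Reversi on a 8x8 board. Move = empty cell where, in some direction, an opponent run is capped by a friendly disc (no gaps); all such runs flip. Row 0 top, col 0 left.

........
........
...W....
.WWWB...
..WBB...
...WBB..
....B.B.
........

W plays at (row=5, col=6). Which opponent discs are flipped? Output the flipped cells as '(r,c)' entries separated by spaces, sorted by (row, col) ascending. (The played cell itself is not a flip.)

Dir NW: first cell '.' (not opp) -> no flip
Dir N: first cell '.' (not opp) -> no flip
Dir NE: first cell '.' (not opp) -> no flip
Dir W: opp run (5,5) (5,4) capped by W -> flip
Dir E: first cell '.' (not opp) -> no flip
Dir SW: first cell '.' (not opp) -> no flip
Dir S: opp run (6,6), next='.' -> no flip
Dir SE: first cell '.' (not opp) -> no flip

Answer: (5,4) (5,5)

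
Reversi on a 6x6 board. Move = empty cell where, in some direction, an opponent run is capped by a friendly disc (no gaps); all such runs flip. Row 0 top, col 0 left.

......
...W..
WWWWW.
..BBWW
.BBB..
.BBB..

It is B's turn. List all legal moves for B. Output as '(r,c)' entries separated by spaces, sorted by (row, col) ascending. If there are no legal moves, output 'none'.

(0,2): no bracket -> illegal
(0,3): flips 2 -> legal
(0,4): no bracket -> illegal
(1,0): flips 1 -> legal
(1,1): flips 1 -> legal
(1,2): flips 1 -> legal
(1,4): flips 1 -> legal
(1,5): flips 1 -> legal
(2,5): flips 1 -> legal
(3,0): no bracket -> illegal
(3,1): no bracket -> illegal
(4,4): no bracket -> illegal
(4,5): no bracket -> illegal

Answer: (0,3) (1,0) (1,1) (1,2) (1,4) (1,5) (2,5)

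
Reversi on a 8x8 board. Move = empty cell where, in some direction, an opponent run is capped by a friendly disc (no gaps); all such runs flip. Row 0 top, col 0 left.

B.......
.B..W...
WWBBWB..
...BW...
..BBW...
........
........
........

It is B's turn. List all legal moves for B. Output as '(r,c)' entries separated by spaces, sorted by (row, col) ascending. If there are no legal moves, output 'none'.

(0,3): flips 1 -> legal
(0,4): no bracket -> illegal
(0,5): flips 1 -> legal
(1,0): no bracket -> illegal
(1,2): no bracket -> illegal
(1,3): no bracket -> illegal
(1,5): flips 1 -> legal
(3,0): no bracket -> illegal
(3,1): flips 1 -> legal
(3,2): no bracket -> illegal
(3,5): flips 1 -> legal
(4,5): flips 2 -> legal
(5,3): no bracket -> illegal
(5,4): no bracket -> illegal
(5,5): flips 1 -> legal

Answer: (0,3) (0,5) (1,5) (3,1) (3,5) (4,5) (5,5)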